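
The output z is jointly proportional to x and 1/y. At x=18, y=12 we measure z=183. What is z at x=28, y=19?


z = k·x/y
Solve for k using the known point: k = z·y/x = 183×12/18 = 2196/18 = 122.0000
Now evaluate at x=28, y=19:
z = k × 28 / 19 = (2196 × 28) / (18 × 19) = 61488/342
≈ 179.7895

179.7895


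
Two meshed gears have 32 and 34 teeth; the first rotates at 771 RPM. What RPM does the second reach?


Gear ratio = 32:34 = 16:17
RPM_B = RPM_A × (teeth_A / teeth_B)
= 771 × (32/34)
= 725.6 RPM

725.6 RPM


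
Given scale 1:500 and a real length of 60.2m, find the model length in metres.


Model size = real / scale
= 60.2 / 500
= 0.1204 m

0.1204 m


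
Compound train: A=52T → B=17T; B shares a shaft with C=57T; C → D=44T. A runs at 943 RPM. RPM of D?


Stage 1: RPM_B = RPM_A × t_A/t_B = 943 × 52/17 = 49036/17 ≈ 2884.47
B and C share a shaft → RPM_C = RPM_B
Stage 2: RPM_D = RPM_C × t_C/t_D = RPM_A × (t_A×t_C)/(t_B×t_D)
Overall ratio = (52×57)/(17×44) = 2964/748
RPM_D = 943 × 2964/748 = 2795052/748
≈ 3736.70 RPM

3736.70 RPM


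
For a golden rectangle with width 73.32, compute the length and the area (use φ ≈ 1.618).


φ = (1 + √5) / 2 ≈ 1.618
Length = width × φ = 73.32 × 1.618 = 118.63176
≈ 118.63
Area = width × length = 73.32 × 118.63176 = 8698.0806432 ≈ 8698.08
= Length: 118.63, Area: 8698.08

Length: 118.63, Area: 8698.08


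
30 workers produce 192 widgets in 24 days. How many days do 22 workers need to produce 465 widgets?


Days ∝ work / workers, so d₂ = d₁ × (m₁/m₂) × (w₂/w₁)
Workers factor (inverse): 30/22 ≈ 1.3636
Work factor (direct): 465/192 ≈ 2.4219
d₂ = 24 × 30/22 × 465/192 = (24 × 30 × 465) / (22 × 192) = 334800/4224
≈ 79.26 days

79.26 days


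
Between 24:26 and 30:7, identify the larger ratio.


24/26 = 0.9231
30/7 = 4.2857
0.9231 < 4.2857, so 24:26 is less
= 30:7

30:7


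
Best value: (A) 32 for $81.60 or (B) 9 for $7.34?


Deal A: $81.60/32 = $2.5500/unit
Deal B: $7.34/9 = $0.8156/unit
B is cheaper per unit
= Deal B

Deal B


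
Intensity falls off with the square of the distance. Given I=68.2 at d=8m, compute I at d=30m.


I₁d₁² = I₂d₂²
I₂ = I₁ × (d₁/d₂)²
= 68.2 × (8/30)²
= 68.2 × 64/900
= 4364.8/900
≈ 4.8498

4.8498


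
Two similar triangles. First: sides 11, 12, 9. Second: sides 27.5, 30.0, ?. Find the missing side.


Scale factor = 27.5/11 = 2.5
Missing side = 9 × 2.5
= 22.5

22.5


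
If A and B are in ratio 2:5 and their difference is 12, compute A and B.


Let A = 2k, B = 5k.
5k - 2k = 12
3k = 12 → k = 12/3 = 4
A = 2×4 = 8, B = 5×4 = 20
= A = 8, B = 20

A = 8, B = 20


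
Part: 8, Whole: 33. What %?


Percentage = (part / whole) × 100
= (8 / 33) × 100
≈ 24.24%

24.24%


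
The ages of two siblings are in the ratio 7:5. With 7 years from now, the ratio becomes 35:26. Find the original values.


Let A = 7k, B = 5k.
(7k + 7) / (5k + 7) = 35/26
Cross-multiply: 26(7k + 7) = 35(5k + 7)
182k + 182 = 175k + 245
182k - 175k = 245 - 182
7k = 63
k = 63/7 = 9
A = 7×9 = 63, B = 5×9 = 45
= A = 63, B = 45

A = 63, B = 45


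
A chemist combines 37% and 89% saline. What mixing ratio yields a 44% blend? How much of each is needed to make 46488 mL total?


Let x parts of 37% mix with y parts of 89%.
37x + 89y = 44(x + y)
37x + 89y = 44x + 44y
x(37 - 44) = y(44 - 89)
x/y = (89 - 44)/(44 - 37) = 45/7
Simplify: 45:7
Total parts = 52; one part = 46488/52 = 894.00 mL
37% solution: 45×894.00 = 40230.00 mL
89% solution: 7×894.00 = 6258.00 mL
= ratio 45:7; 40230.00 mL and 6258.00 mL

ratio 45:7; 40230.00 mL and 6258.00 mL


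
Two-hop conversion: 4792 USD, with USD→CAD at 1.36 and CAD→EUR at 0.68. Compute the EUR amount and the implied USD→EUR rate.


Step 1: 4792 USD × 1.36 = 6517.12 CAD
Step 2: 6517.12 CAD × 0.68 = 4431.64 EUR
Implied rate USD→EUR = 1.36 × 0.68 = 0.9248
= 4431.64 EUR; implied rate 0.9248 EUR/USD

4431.64 EUR; implied rate 0.9248 EUR/USD


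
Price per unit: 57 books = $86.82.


Unit rate = total / quantity
= 86.82 / 57
= $1.52 per unit

$1.52 per unit


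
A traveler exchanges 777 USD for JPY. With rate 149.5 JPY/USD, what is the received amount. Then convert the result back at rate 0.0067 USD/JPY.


Amount × rate = 777 × 149.5 = 116161.50 JPY
Round-trip: 116161.50 × 0.0067 = 778.28 USD
= 116161.50 JPY, then 778.28 USD

116161.50 JPY, then 778.28 USD


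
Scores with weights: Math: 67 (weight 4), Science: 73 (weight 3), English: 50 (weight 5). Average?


Numerator = 67×4 + 73×3 + 50×5
= 268 + 219 + 250
= 737
Total weight = 12
Weighted avg = 737/12
= 61.42

61.42


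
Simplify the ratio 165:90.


GCD(165, 90) = 15
165/15 : 90/15
= 11:6

11:6


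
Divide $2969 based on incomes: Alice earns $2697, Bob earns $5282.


Total income = 2697 + 5282 = $7979
Alice: $2969 × 2697/7979 = $1003.56
Bob: $2969 × 5282/7979 = $1965.44
= Alice: $1003.56, Bob: $1965.44

Alice: $1003.56, Bob: $1965.44


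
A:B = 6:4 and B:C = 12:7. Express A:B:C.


Match B: multiply A:B by 12 → 72:48
Multiply B:C by 4 → 48:28
Combined: 72:48:28
GCD = 4
= 18:12:7

18:12:7


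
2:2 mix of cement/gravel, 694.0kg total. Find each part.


Total parts = 2 + 2 = 4
cement: 694.0 × 2/4 = 347.0kg
gravel: 694.0 × 2/4 = 347.0kg
= 347.0kg and 347.0kg

347.0kg and 347.0kg


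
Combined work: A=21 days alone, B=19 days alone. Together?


Rate of A = 1/21 per day
Rate of B = 1/19 per day
Combined rate = 1/21 + 1/19 = 40/399 ≈ 0.1003 per day
Days = 1 / combined rate = 399/40
≈ 9.98 days

9.98 days


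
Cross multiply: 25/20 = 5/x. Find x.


Cross multiply: 25 × x = 20 × 5
25x = 100
x = 100 / 25
= 4.00

4.00


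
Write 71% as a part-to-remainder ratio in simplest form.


71% means 71 parts out of 100; remainder = 29
Part : remainder = 71:29
GCD = 1
= 71:29

71:29


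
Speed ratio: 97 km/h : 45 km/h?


Ratio = 97:45
GCD = 1
Simplified = 97:45
Time ratio (same distance) = 45:97
Speed ratio = 97:45

97:45


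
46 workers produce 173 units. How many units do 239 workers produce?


Direct proportion: y/x = constant
k = 173/46 ≈ 3.7609
y₂ = k × 239 = 173 × 239 / 46 = 41347/46
≈ 898.85

898.85


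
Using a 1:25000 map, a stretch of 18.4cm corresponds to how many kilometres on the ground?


Real distance = map distance × scale
= 18.4cm × 25000
= 460000 cm = 4600.0 m
= 4.600 km

4.600 km


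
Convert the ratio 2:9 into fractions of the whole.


Total parts = 2 + 9 = 11
First part: 2/11 = 2/11
Second part: 9/11 = 9/11
= 2/11 and 9/11

2/11 and 9/11


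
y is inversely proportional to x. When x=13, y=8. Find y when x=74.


Inverse proportion: x × y = constant
k = 13 × 8 = 104
y₂ = k / 74 = 104 / 74
= 1.41

1.41


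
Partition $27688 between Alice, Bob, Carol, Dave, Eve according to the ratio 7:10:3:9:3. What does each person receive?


Total parts = 7 + 10 + 3 + 9 + 3 = 32
Alice: 27688 × 7/32 = 6056.75
Bob: 27688 × 10/32 = 8652.50
Carol: 27688 × 3/32 = 2595.75
Dave: 27688 × 9/32 = 7787.25
Eve: 27688 × 3/32 = 2595.75
= Alice: $6056.75, Bob: $8652.50, Carol: $2595.75, Dave: $7787.25, Eve: $2595.75

Alice: $6056.75, Bob: $8652.50, Carol: $2595.75, Dave: $7787.25, Eve: $2595.75


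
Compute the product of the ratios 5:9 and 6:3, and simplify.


Compound ratio = (5×6) : (9×3)
= 30:27
GCD = 3
= 10:9

10:9


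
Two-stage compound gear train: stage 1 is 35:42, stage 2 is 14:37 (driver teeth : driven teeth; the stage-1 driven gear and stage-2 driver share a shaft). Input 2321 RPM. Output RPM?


Stage 1: RPM_B = RPM_A × t_A/t_B = 2321 × 35/42 = 81235/42 ≈ 1934.17
B and C share a shaft → RPM_C = RPM_B
Stage 2: RPM_D = RPM_C × t_C/t_D = RPM_A × (t_A×t_C)/(t_B×t_D)
Overall ratio = (35×14)/(42×37) = 490/1554
RPM_D = 2321 × 490/1554 = 1137290/1554
≈ 731.85 RPM

731.85 RPM


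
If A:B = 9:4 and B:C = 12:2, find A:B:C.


Match B: multiply A:B by 12 → 108:48
Multiply B:C by 4 → 48:8
Combined: 108:48:8
GCD = 4
= 27:12:2

27:12:2


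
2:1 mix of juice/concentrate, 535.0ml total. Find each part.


Total parts = 2 + 1 = 3
juice: 535.0 × 2/3 = 356.7ml
concentrate: 535.0 × 1/3 = 178.3ml
= 356.7ml and 178.3ml

356.7ml and 178.3ml


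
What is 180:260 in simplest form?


GCD(180, 260) = 20
180/20 : 260/20
= 9:13

9:13


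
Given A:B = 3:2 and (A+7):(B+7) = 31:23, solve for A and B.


Let A = 3k, B = 2k.
(3k + 7) / (2k + 7) = 31/23
Cross-multiply: 23(3k + 7) = 31(2k + 7)
69k + 161 = 62k + 217
69k - 62k = 217 - 161
7k = 56
k = 56/7 = 8
A = 3×8 = 24, B = 2×8 = 16
= A = 24, B = 16

A = 24, B = 16


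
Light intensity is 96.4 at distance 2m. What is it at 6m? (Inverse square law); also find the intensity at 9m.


I₁d₁² = I₂d₂²
I at 6m = 96.4 × (2/6)² = 96.4 × 4/36 = 385.6/36 ≈ 10.7111
I at 9m = 96.4 × (2/9)² = 96.4 × 4/81 = 385.6/81 ≈ 4.7605
= 10.7111 and 4.7605

10.7111 and 4.7605


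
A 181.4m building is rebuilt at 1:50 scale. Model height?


Model size = real / scale
= 181.4 / 50
= 3.6280 m

3.6280 m


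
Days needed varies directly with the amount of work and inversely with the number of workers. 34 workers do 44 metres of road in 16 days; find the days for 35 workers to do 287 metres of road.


Days ∝ work / workers, so d₂ = d₁ × (m₁/m₂) × (w₂/w₁)
Workers factor (inverse): 34/35 ≈ 0.9714
Work factor (direct): 287/44 ≈ 6.5227
d₂ = 16 × 34/35 × 287/44 = (16 × 34 × 287) / (35 × 44) = 156128/1540
≈ 101.38 days

101.38 days


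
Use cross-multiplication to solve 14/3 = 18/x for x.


Cross multiply: 14 × x = 3 × 18
14x = 54
x = 54 / 14
= 3.86

3.86


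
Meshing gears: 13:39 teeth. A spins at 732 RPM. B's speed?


Gear ratio = 13:39 = 1:3
RPM_B = RPM_A × (teeth_A / teeth_B)
= 732 × (13/39)
= 244.0 RPM

244.0 RPM


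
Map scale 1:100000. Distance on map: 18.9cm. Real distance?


Real distance = map distance × scale
= 18.9cm × 100000
= 1890000 cm = 18900.0 m
= 18.900 km

18.900 km


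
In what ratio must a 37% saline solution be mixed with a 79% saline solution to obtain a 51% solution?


Let x parts of 37% mix with y parts of 79%.
37x + 79y = 51(x + y)
37x + 79y = 51x + 51y
x(37 - 51) = y(51 - 79)
x/y = (79 - 51)/(51 - 37) = 28/14
Simplify: 2:1
= 2:1

2:1


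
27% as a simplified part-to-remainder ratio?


27% means 27 parts out of 100; remainder = 73
Part : remainder = 27:73
GCD = 1
= 27:73

27:73


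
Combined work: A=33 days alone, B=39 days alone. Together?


Rate of A = 1/33 per day
Rate of B = 1/39 per day
Combined rate = 1/33 + 1/39 = 72/1287 ≈ 0.0559 per day
Days = 1 / combined rate = 1287/72
≈ 17.88 days

17.88 days


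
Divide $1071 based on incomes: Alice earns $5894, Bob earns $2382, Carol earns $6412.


Total income = 5894 + 2382 + 6412 = $14688
Alice: $1071 × 5894/14688 = $429.77
Bob: $1071 × 2382/14688 = $173.69
Carol: $1071 × 6412/14688 = $467.54
= Alice: $429.77, Bob: $173.69, Carol: $467.54

Alice: $429.77, Bob: $173.69, Carol: $467.54


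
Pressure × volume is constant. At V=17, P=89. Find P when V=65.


Inverse proportion: x × y = constant
k = 17 × 89 = 1513
y₂ = k / 65 = 1513 / 65
= 23.28

23.28


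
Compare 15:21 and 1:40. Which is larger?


15/21 = 0.7143
1/40 = 0.0250
0.7143 > 0.0250, so 15:21 is greater
= 15:21

15:21


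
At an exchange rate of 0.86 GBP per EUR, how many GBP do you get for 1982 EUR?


Amount × rate = 1982 × 0.86
= 1704.52 GBP

1704.52 GBP


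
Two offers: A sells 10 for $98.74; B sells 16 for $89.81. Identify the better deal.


Deal A: $98.74/10 = $9.8740/unit
Deal B: $89.81/16 = $5.6131/unit
B is cheaper per unit
= Deal B

Deal B


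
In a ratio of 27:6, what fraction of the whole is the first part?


Total parts = 27 + 6 = 33
First part: 27/33 = 9/11
= 9/11

9/11


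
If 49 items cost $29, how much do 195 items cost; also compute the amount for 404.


Direct proportion: y/x = constant
k = 29/49 ≈ 0.5918
y at x=195: k × 195 = 29 × 195 / 49 = 5655/49 ≈ 115.41
y at x=404: k × 404 = 29 × 404 / 49 = 11716/49 ≈ 239.10
= 115.41 and 239.10

115.41 and 239.10


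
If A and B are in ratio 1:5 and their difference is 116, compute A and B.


Let A = 1k, B = 5k.
5k - 1k = 116
4k = 116 → k = 116/4 = 29
A = 1×29 = 29, B = 5×29 = 145
= A = 29, B = 145

A = 29, B = 145


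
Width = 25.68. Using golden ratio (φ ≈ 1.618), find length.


φ = (1 + √5) / 2 ≈ 1.618
Length = width × φ = 25.68 × 1.618 = 41.55024
≈ 41.55

41.55


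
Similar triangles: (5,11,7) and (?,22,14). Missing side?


Scale factor = 22/11 = 2
Missing side = 5 × 2
= 10.0

10.0


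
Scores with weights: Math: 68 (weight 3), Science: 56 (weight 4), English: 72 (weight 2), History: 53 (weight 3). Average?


Numerator = 68×3 + 56×4 + 72×2 + 53×3
= 204 + 224 + 144 + 159
= 731
Total weight = 12
Weighted avg = 731/12
= 60.92

60.92


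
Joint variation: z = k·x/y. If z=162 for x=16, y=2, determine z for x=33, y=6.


z = k·x/y
Solve for k using the known point: k = z·y/x = 162×2/16 = 324/16 = 20.2500
Now evaluate at x=33, y=6:
z = k × 33 / 6 = (324 × 33) / (16 × 6) = 10692/96
= 111.3750

111.3750


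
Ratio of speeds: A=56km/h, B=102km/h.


Ratio = 56:102
GCD = 2
Simplified = 28:51
Time ratio (same distance) = 51:28
Speed ratio = 28:51

28:51


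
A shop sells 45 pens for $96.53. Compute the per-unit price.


Unit rate = total / quantity
= 96.53 / 45
= $2.15 per unit

$2.15 per unit


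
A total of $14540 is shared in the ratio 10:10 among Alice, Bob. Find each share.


Total parts = 10 + 10 = 20
Alice: 14540 × 10/20 = 7270.00
Bob: 14540 × 10/20 = 7270.00
= Alice: $7270.00, Bob: $7270.00

Alice: $7270.00, Bob: $7270.00


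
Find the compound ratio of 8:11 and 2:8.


Compound ratio = (8×2) : (11×8)
= 16:88
GCD = 8
= 2:11

2:11


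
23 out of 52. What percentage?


Percentage = (part / whole) × 100
= (23 / 52) × 100
≈ 44.23%

44.23%


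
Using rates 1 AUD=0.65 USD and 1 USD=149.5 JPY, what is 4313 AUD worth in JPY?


Step 1: 4313 AUD × 0.65 = 2803.45 USD
Step 2: 2803.45 USD × 149.5 = 419115.78 JPY
Implied rate AUD→JPY = 0.65 × 149.5 = 97.1750
= 419115.78 JPY

419115.78 JPY


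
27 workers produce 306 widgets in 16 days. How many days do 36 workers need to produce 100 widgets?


Days ∝ work / workers, so d₂ = d₁ × (m₁/m₂) × (w₂/w₁)
Workers factor (inverse): 27/36 = 0.7500
Work factor (direct): 100/306 ≈ 0.3268
d₂ = 16 × 27/36 × 100/306 = (16 × 27 × 100) / (36 × 306) = 43200/11016
≈ 3.92 days

3.92 days


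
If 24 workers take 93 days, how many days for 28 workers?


Inverse proportion: x × y = constant
k = 24 × 93 = 2232
y₂ = k / 28 = 2232 / 28
= 79.71

79.71


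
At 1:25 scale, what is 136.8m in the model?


Model size = real / scale
= 136.8 / 25
= 5.4720 m

5.4720 m


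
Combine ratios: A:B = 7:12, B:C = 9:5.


Match B: multiply A:B by 9 → 63:108
Multiply B:C by 12 → 108:60
Combined: 63:108:60
GCD = 3
= 21:36:20

21:36:20


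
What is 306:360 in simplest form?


GCD(306, 360) = 18
306/18 : 360/18
= 17:20

17:20


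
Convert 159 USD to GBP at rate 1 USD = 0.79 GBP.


Amount × rate = 159 × 0.79
= 125.61 GBP

125.61 GBP


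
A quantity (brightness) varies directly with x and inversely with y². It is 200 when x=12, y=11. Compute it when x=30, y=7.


z = k·x/y²
Solve for k using the known point: k = z·y²/x = 200×121/12 = 24200/12 ≈ 2016.6667
Now evaluate at x=30, y=7:
z = k × 30 / 49 = (24200 × 30) / (12 × 49) = 726000/588
≈ 1234.6939

1234.6939


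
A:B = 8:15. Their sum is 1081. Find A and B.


Let A = 8k, B = 15k.
8k + 15k = 1081
23k = 1081 → k = 1081/23 = 47
A = 8×47 = 376, B = 15×47 = 705
= A = 376, B = 705

A = 376, B = 705


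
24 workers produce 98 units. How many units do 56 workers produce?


Direct proportion: y/x = constant
k = 98/24 ≈ 4.0833
y₂ = k × 56 = 98 × 56 / 24 = 5488/24
≈ 228.67

228.67


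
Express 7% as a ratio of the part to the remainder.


7% means 7 parts out of 100; remainder = 93
Part : remainder = 7:93
GCD = 1
= 7:93

7:93


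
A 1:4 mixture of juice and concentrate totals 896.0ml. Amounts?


Total parts = 1 + 4 = 5
juice: 896.0 × 1/5 = 179.2ml
concentrate: 896.0 × 4/5 = 716.8ml
= 179.2ml and 716.8ml

179.2ml and 716.8ml


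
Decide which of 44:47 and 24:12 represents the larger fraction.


44/47 = 0.9362
24/12 = 2.0000
0.9362 < 2.0000, so 44:47 is less
= 24:12

24:12


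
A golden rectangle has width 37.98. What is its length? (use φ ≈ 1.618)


φ = (1 + √5) / 2 ≈ 1.618
Length = width × φ = 37.98 × 1.618 = 61.45164
≈ 61.45

61.45


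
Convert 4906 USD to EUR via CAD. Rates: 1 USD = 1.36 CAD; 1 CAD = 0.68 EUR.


Step 1: 4906 USD × 1.36 = 6672.16 CAD
Step 2: 6672.16 CAD × 0.68 = 4537.07 EUR
Implied rate USD→EUR = 1.36 × 0.68 = 0.9248
= 4537.07 EUR

4537.07 EUR


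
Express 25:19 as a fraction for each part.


Total parts = 25 + 19 = 44
First part: 25/44 = 25/44
Second part: 19/44 = 19/44
= 25/44 and 19/44

25/44 and 19/44


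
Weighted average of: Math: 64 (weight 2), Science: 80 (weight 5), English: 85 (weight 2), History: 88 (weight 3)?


Numerator = 64×2 + 80×5 + 85×2 + 88×3
= 128 + 400 + 170 + 264
= 962
Total weight = 12
Weighted avg = 962/12
= 80.17

80.17


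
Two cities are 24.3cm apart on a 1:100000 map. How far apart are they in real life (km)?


Real distance = map distance × scale
= 24.3cm × 100000
= 2430000 cm = 24300.0 m
= 24.300 km

24.300 km


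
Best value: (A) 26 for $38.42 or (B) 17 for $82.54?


Deal A: $38.42/26 = $1.4777/unit
Deal B: $82.54/17 = $4.8553/unit
A is cheaper per unit
= Deal A

Deal A


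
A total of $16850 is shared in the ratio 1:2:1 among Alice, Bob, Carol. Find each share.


Total parts = 1 + 2 + 1 = 4
Alice: 16850 × 1/4 = 4212.50
Bob: 16850 × 2/4 = 8425.00
Carol: 16850 × 1/4 = 4212.50
= Alice: $4212.50, Bob: $8425.00, Carol: $4212.50

Alice: $4212.50, Bob: $8425.00, Carol: $4212.50


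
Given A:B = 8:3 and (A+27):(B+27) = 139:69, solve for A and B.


Let A = 8k, B = 3k.
(8k + 27) / (3k + 27) = 139/69
Cross-multiply: 69(8k + 27) = 139(3k + 27)
552k + 1863 = 417k + 3753
552k - 417k = 3753 - 1863
135k = 1890
k = 1890/135 = 14
A = 8×14 = 112, B = 3×14 = 42
= A = 112, B = 42

A = 112, B = 42


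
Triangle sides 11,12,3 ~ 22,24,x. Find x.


Scale factor = 22/11 = 2
Missing side = 3 × 2
= 6.0

6.0


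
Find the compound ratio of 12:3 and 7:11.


Compound ratio = (12×7) : (3×11)
= 84:33
GCD = 3
= 28:11

28:11


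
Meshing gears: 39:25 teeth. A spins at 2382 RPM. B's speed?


Gear ratio = 39:25 = 39:25
RPM_B = RPM_A × (teeth_A / teeth_B)
= 2382 × (39/25)
= 3715.9 RPM

3715.9 RPM


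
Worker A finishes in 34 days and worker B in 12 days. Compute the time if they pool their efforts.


Rate of A = 1/34 per day
Rate of B = 1/12 per day
Combined rate = 1/34 + 1/12 = 46/408 ≈ 0.1127 per day
Days = 1 / combined rate = 408/46
≈ 8.87 days

8.87 days


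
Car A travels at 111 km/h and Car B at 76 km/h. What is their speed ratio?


Ratio = 111:76
GCD = 1
Simplified = 111:76
Time ratio (same distance) = 76:111
Speed ratio = 111:76

111:76


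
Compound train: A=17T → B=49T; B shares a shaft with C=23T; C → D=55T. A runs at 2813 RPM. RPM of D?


Stage 1: RPM_B = RPM_A × t_A/t_B = 2813 × 17/49 = 47821/49 ≈ 975.94
B and C share a shaft → RPM_C = RPM_B
Stage 2: RPM_D = RPM_C × t_C/t_D = RPM_A × (t_A×t_C)/(t_B×t_D)
Overall ratio = (17×23)/(49×55) = 391/2695
RPM_D = 2813 × 391/2695 = 1099883/2695
≈ 408.12 RPM

408.12 RPM


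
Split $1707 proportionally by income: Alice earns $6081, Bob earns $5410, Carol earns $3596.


Total income = 6081 + 5410 + 3596 = $15087
Alice: $1707 × 6081/15087 = $688.03
Bob: $1707 × 5410/15087 = $612.11
Carol: $1707 × 3596/15087 = $406.86
= Alice: $688.03, Bob: $612.11, Carol: $406.86

Alice: $688.03, Bob: $612.11, Carol: $406.86


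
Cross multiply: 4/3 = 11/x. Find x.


Cross multiply: 4 × x = 3 × 11
4x = 33
x = 33 / 4
= 8.25

8.25


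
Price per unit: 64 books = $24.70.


Unit rate = total / quantity
= 24.70 / 64
= $0.39 per unit

$0.39 per unit


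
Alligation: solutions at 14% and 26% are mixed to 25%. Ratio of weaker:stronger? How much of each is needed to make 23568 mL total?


Let x parts of 14% mix with y parts of 26%.
14x + 26y = 25(x + y)
14x + 26y = 25x + 25y
x(14 - 25) = y(25 - 26)
x/y = (26 - 25)/(25 - 14) = 1/11
Simplify: 1:11
Total parts = 12; one part = 23568/12 = 1964.00 mL
14% solution: 1×1964.00 = 1964.00 mL
26% solution: 11×1964.00 = 21604.00 mL
= ratio 1:11; 1964.00 mL and 21604.00 mL

ratio 1:11; 1964.00 mL and 21604.00 mL


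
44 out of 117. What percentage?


Percentage = (part / whole) × 100
= (44 / 117) × 100
≈ 37.61%

37.61%


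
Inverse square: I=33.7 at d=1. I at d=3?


I₁d₁² = I₂d₂²
I₂ = I₁ × (d₁/d₂)²
= 33.7 × (1/3)²
= 33.7 × 1/9
= 33.7/9
≈ 3.7444

3.7444


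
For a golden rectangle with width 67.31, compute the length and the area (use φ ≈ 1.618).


φ = (1 + √5) / 2 ≈ 1.618
Length = width × φ = 67.31 × 1.618 = 108.90758
≈ 108.91
Area = width × length = 67.31 × 108.90758 = 7330.5692098 ≈ 7330.57
= Length: 108.91, Area: 7330.57

Length: 108.91, Area: 7330.57


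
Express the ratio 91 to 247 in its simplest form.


GCD(91, 247) = 13
91/13 : 247/13
= 7:19

7:19


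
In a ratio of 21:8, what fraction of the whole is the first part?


Total parts = 21 + 8 = 29
First part: 21/29 = 21/29
= 21/29

21/29


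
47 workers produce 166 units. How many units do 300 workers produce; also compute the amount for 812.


Direct proportion: y/x = constant
k = 166/47 ≈ 3.5319
y at x=300: k × 300 = 166 × 300 / 47 = 49800/47 ≈ 1059.57
y at x=812: k × 812 = 166 × 812 / 47 = 134792/47 ≈ 2867.91
= 1059.57 and 2867.91

1059.57 and 2867.91


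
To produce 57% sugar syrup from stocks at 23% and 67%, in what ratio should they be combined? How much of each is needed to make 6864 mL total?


Let x parts of 23% mix with y parts of 67%.
23x + 67y = 57(x + y)
23x + 67y = 57x + 57y
x(23 - 57) = y(57 - 67)
x/y = (67 - 57)/(57 - 23) = 10/34
Simplify: 5:17
Total parts = 22; one part = 6864/22 = 312.00 mL
23% solution: 5×312.00 = 1560.00 mL
67% solution: 17×312.00 = 5304.00 mL
= ratio 5:17; 1560.00 mL and 5304.00 mL

ratio 5:17; 1560.00 mL and 5304.00 mL


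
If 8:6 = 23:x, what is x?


Cross multiply: 8 × x = 6 × 23
8x = 138
x = 138 / 8
= 17.25

17.25


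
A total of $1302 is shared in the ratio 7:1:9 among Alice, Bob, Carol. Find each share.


Total parts = 7 + 1 + 9 = 17
Alice: 1302 × 7/17 = 536.12
Bob: 1302 × 1/17 = 76.59
Carol: 1302 × 9/17 = 689.29
= Alice: $536.12, Bob: $76.59, Carol: $689.29

Alice: $536.12, Bob: $76.59, Carol: $689.29


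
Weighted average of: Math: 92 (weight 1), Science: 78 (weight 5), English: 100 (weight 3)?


Numerator = 92×1 + 78×5 + 100×3
= 92 + 390 + 300
= 782
Total weight = 9
Weighted avg = 782/9
= 86.89

86.89


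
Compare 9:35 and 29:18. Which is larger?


9/35 = 0.2571
29/18 = 1.6111
0.2571 < 1.6111, so 9:35 is less
= 29:18

29:18


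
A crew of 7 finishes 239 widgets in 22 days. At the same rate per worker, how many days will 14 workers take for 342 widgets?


Days ∝ work / workers, so d₂ = d₁ × (m₁/m₂) × (w₂/w₁)
Workers factor (inverse): 7/14 = 0.5000
Work factor (direct): 342/239 ≈ 1.4310
d₂ = 22 × 7/14 × 342/239 = (22 × 7 × 342) / (14 × 239) = 52668/3346
≈ 15.74 days

15.74 days


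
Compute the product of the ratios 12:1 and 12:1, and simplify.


Compound ratio = (12×12) : (1×1)
= 144:1
GCD = 1
= 144:1

144:1


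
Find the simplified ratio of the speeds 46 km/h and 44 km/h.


Ratio = 46:44
GCD = 2
Simplified = 23:22
Time ratio (same distance) = 22:23
Speed ratio = 23:22

23:22


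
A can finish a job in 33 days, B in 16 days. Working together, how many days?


Rate of A = 1/33 per day
Rate of B = 1/16 per day
Combined rate = 1/33 + 1/16 = 49/528 ≈ 0.0928 per day
Days = 1 / combined rate = 528/49
≈ 10.78 days

10.78 days


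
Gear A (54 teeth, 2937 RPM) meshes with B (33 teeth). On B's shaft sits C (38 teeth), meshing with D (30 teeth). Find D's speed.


Stage 1: RPM_B = RPM_A × t_A/t_B = 2937 × 54/33 = 158598/33 = 4806.00
B and C share a shaft → RPM_C = RPM_B
Stage 2: RPM_D = RPM_C × t_C/t_D = RPM_A × (t_A×t_C)/(t_B×t_D)
Overall ratio = (54×38)/(33×30) = 2052/990
RPM_D = 2937 × 2052/990 = 6026724/990
= 6087.60 RPM

6087.60 RPM


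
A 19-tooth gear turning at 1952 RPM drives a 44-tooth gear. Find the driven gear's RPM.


Gear ratio = 19:44 = 19:44
RPM_B = RPM_A × (teeth_A / teeth_B)
= 1952 × (19/44)
= 842.9 RPM

842.9 RPM


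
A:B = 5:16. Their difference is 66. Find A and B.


Let A = 5k, B = 16k.
16k - 5k = 66
11k = 66 → k = 66/11 = 6
A = 5×6 = 30, B = 16×6 = 96
= A = 30, B = 96

A = 30, B = 96


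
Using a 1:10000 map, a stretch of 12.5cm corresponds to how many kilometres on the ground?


Real distance = map distance × scale
= 12.5cm × 10000
= 125000 cm = 1250.0 m
= 1.250 km

1.250 km


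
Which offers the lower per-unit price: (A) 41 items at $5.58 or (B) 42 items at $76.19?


Deal A: $5.58/41 = $0.1361/unit
Deal B: $76.19/42 = $1.8140/unit
A is cheaper per unit
= Deal A

Deal A


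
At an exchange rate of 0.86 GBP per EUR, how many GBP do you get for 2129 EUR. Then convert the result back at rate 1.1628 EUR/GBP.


Amount × rate = 2129 × 0.86 = 1830.94 GBP
Round-trip: 1830.94 × 1.1628 = 2129.02 EUR
= 1830.94 GBP, then 2129.02 EUR

1830.94 GBP, then 2129.02 EUR


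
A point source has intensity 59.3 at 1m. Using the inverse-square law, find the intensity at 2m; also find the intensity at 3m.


I₁d₁² = I₂d₂²
I at 2m = 59.3 × (1/2)² = 59.3 × 1/4 = 59.3/4 = 14.8250
I at 3m = 59.3 × (1/3)² = 59.3 × 1/9 = 59.3/9 ≈ 6.5889
= 14.8250 and 6.5889

14.8250 and 6.5889


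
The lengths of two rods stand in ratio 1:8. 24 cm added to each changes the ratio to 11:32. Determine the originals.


Let A = 1k, B = 8k.
(1k + 24) / (8k + 24) = 11/32
Cross-multiply: 32(1k + 24) = 11(8k + 24)
32k + 768 = 88k + 264
32k - 88k = 264 - 768
-56k = -504
k = -504/-56 = 9
A = 1×9 = 9, B = 8×9 = 72
= A = 9, B = 72

A = 9, B = 72


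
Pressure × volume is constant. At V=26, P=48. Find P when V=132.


Inverse proportion: x × y = constant
k = 26 × 48 = 1248
y₂ = k / 132 = 1248 / 132
= 9.45

9.45


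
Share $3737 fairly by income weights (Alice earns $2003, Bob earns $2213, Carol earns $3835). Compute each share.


Total income = 2003 + 2213 + 3835 = $8051
Alice: $3737 × 2003/8051 = $929.72
Bob: $3737 × 2213/8051 = $1027.20
Carol: $3737 × 3835/8051 = $1780.08
= Alice: $929.72, Bob: $1027.20, Carol: $1780.08

Alice: $929.72, Bob: $1027.20, Carol: $1780.08


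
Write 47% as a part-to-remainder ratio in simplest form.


47% means 47 parts out of 100; remainder = 53
Part : remainder = 47:53
GCD = 1
= 47:53

47:53


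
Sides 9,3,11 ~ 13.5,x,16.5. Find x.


Scale factor = 13.5/9 = 1.5
Missing side = 3 × 1.5
= 4.5

4.5


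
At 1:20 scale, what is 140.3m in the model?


Model size = real / scale
= 140.3 / 20
= 7.0150 m

7.0150 m


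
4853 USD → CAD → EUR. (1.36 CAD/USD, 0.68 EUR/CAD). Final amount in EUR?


Step 1: 4853 USD × 1.36 = 6600.08 CAD
Step 2: 6600.08 CAD × 0.68 = 4488.05 EUR
Implied rate USD→EUR = 1.36 × 0.68 = 0.9248
= 4488.05 EUR

4488.05 EUR


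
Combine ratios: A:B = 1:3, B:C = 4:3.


Match B: multiply A:B by 4 → 4:12
Multiply B:C by 3 → 12:9
Combined: 4:12:9
GCD = 1
= 4:12:9

4:12:9


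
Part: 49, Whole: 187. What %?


Percentage = (part / whole) × 100
= (49 / 187) × 100
≈ 26.20%

26.20%


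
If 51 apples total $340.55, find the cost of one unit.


Unit rate = total / quantity
= 340.55 / 51
= $6.68 per unit

$6.68 per unit


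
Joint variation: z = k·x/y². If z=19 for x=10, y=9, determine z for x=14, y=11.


z = k·x/y²
Solve for k using the known point: k = z·y²/x = 19×81/10 = 1539/10 = 153.9000
Now evaluate at x=14, y=11:
z = k × 14 / 121 = (1539 × 14) / (10 × 121) = 21546/1210
≈ 17.8066

17.8066


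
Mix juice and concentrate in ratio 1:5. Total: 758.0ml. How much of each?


Total parts = 1 + 5 = 6
juice: 758.0 × 1/6 = 126.3ml
concentrate: 758.0 × 5/6 = 631.7ml
= 126.3ml and 631.7ml

126.3ml and 631.7ml


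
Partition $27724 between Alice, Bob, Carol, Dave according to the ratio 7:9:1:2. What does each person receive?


Total parts = 7 + 9 + 1 + 2 = 19
Alice: 27724 × 7/19 = 10214.11
Bob: 27724 × 9/19 = 13132.42
Carol: 27724 × 1/19 = 1459.16
Dave: 27724 × 2/19 = 2918.32
= Alice: $10214.11, Bob: $13132.42, Carol: $1459.16, Dave: $2918.32

Alice: $10214.11, Bob: $13132.42, Carol: $1459.16, Dave: $2918.32


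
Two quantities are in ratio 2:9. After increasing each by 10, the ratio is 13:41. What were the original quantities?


Let A = 2k, B = 9k.
(2k + 10) / (9k + 10) = 13/41
Cross-multiply: 41(2k + 10) = 13(9k + 10)
82k + 410 = 117k + 130
82k - 117k = 130 - 410
-35k = -280
k = -280/-35 = 8
A = 2×8 = 16, B = 9×8 = 72
= A = 16, B = 72

A = 16, B = 72


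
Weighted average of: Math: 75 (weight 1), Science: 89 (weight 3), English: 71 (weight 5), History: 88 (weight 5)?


Numerator = 75×1 + 89×3 + 71×5 + 88×5
= 75 + 267 + 355 + 440
= 1137
Total weight = 14
Weighted avg = 1137/14
= 81.21

81.21


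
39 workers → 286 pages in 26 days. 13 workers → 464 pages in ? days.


Days ∝ work / workers, so d₂ = d₁ × (m₁/m₂) × (w₂/w₁)
Workers factor (inverse): 39/13 = 3.0000
Work factor (direct): 464/286 ≈ 1.6224
d₂ = 26 × 39/13 × 464/286 = (26 × 39 × 464) / (13 × 286) = 470496/3718
≈ 126.55 days

126.55 days


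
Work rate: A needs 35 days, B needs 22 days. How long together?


Rate of A = 1/35 per day
Rate of B = 1/22 per day
Combined rate = 1/35 + 1/22 = 57/770 ≈ 0.0740 per day
Days = 1 / combined rate = 770/57
≈ 13.51 days

13.51 days


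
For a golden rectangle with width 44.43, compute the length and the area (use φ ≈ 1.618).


φ = (1 + √5) / 2 ≈ 1.618
Length = width × φ = 44.43 × 1.618 = 71.88774
≈ 71.89
Area = width × length = 44.43 × 71.88774 = 3193.9722882 ≈ 3193.97
= Length: 71.89, Area: 3193.97

Length: 71.89, Area: 3193.97


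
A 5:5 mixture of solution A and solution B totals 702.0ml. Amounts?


Total parts = 5 + 5 = 10
solution A: 702.0 × 5/10 = 351.0ml
solution B: 702.0 × 5/10 = 351.0ml
= 351.0ml and 351.0ml

351.0ml and 351.0ml


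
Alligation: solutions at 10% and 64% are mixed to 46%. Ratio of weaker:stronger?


Let x parts of 10% mix with y parts of 64%.
10x + 64y = 46(x + y)
10x + 64y = 46x + 46y
x(10 - 46) = y(46 - 64)
x/y = (64 - 46)/(46 - 10) = 18/36
Simplify: 1:2
= 1:2

1:2


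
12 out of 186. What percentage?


Percentage = (part / whole) × 100
= (12 / 186) × 100
≈ 6.45%

6.45%


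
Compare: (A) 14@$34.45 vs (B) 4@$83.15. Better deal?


Deal A: $34.45/14 = $2.4607/unit
Deal B: $83.15/4 = $20.7875/unit
A is cheaper per unit
= Deal A

Deal A


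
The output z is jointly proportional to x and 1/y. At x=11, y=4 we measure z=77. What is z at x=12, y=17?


z = k·x/y
Solve for k using the known point: k = z·y/x = 77×4/11 = 308/11 = 28.0000
Now evaluate at x=12, y=17:
z = k × 12 / 17 = (308 × 12) / (11 × 17) = 3696/187
≈ 19.7647

19.7647


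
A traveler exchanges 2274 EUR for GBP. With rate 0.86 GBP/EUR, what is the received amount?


Amount × rate = 2274 × 0.86
= 1955.64 GBP

1955.64 GBP


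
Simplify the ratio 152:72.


GCD(152, 72) = 8
152/8 : 72/8
= 19:9

19:9


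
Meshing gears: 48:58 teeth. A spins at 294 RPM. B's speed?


Gear ratio = 48:58 = 24:29
RPM_B = RPM_A × (teeth_A / teeth_B)
= 294 × (48/58)
= 243.3 RPM

243.3 RPM


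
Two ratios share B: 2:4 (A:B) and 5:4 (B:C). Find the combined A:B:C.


Match B: multiply A:B by 5 → 10:20
Multiply B:C by 4 → 20:16
Combined: 10:20:16
GCD = 2
= 5:10:8

5:10:8


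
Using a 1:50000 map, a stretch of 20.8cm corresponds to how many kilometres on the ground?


Real distance = map distance × scale
= 20.8cm × 50000
= 1040000 cm = 10400.0 m
= 10.400 km

10.400 km


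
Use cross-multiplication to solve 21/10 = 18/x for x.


Cross multiply: 21 × x = 10 × 18
21x = 180
x = 180 / 21
= 8.57

8.57


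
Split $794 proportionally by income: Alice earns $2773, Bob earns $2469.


Total income = 2773 + 2469 = $5242
Alice: $794 × 2773/5242 = $420.02
Bob: $794 × 2469/5242 = $373.98
= Alice: $420.02, Bob: $373.98

Alice: $420.02, Bob: $373.98


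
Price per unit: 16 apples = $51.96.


Unit rate = total / quantity
= 51.96 / 16
= $3.25 per unit

$3.25 per unit


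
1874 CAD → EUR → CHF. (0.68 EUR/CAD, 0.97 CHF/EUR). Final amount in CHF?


Step 1: 1874 CAD × 0.68 = 1274.32 EUR
Step 2: 1274.32 EUR × 0.97 = 1236.09 CHF
Implied rate CAD→CHF = 0.68 × 0.97 = 0.6596
= 1236.09 CHF

1236.09 CHF


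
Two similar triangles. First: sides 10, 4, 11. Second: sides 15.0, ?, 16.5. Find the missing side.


Scale factor = 15.0/10 = 1.5
Missing side = 4 × 1.5
= 6.0

6.0


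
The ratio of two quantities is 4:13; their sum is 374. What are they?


Let A = 4k, B = 13k.
4k + 13k = 374
17k = 374 → k = 374/17 = 22
A = 4×22 = 88, B = 13×22 = 286
= A = 88, B = 286

A = 88, B = 286


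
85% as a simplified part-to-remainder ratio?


85% means 85 parts out of 100; remainder = 15
Part : remainder = 85:15
GCD = 5
= 17:3

17:3


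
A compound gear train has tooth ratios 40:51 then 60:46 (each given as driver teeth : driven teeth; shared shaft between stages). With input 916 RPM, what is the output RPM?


Stage 1: RPM_B = RPM_A × t_A/t_B = 916 × 40/51 = 36640/51 ≈ 718.43
B and C share a shaft → RPM_C = RPM_B
Stage 2: RPM_D = RPM_C × t_C/t_D = RPM_A × (t_A×t_C)/(t_B×t_D)
Overall ratio = (40×60)/(51×46) = 2400/2346
RPM_D = 916 × 2400/2346 = 2198400/2346
≈ 937.08 RPM

937.08 RPM


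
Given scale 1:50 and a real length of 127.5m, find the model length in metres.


Model size = real / scale
= 127.5 / 50
= 2.5500 m

2.5500 m


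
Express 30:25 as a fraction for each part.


Total parts = 30 + 25 = 55
First part: 30/55 = 6/11
Second part: 25/55 = 5/11
= 6/11 and 5/11

6/11 and 5/11


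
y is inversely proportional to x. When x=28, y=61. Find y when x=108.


Inverse proportion: x × y = constant
k = 28 × 61 = 1708
y₂ = k / 108 = 1708 / 108
= 15.81

15.81


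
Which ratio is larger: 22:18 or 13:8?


22/18 = 1.2222
13/8 = 1.6250
1.2222 < 1.6250, so 22:18 is less
= 13:8

13:8


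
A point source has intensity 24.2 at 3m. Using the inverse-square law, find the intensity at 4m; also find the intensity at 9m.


I₁d₁² = I₂d₂²
I at 4m = 24.2 × (3/4)² = 24.2 × 9/16 = 217.8/16 = 13.6125
I at 9m = 24.2 × (3/9)² = 24.2 × 9/81 = 217.8/81 ≈ 2.6889
= 13.6125 and 2.6889

13.6125 and 2.6889


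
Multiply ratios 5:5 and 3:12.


Compound ratio = (5×3) : (5×12)
= 15:60
GCD = 15
= 1:4

1:4


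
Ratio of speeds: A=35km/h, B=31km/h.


Ratio = 35:31
GCD = 1
Simplified = 35:31
Time ratio (same distance) = 31:35
Speed ratio = 35:31

35:31


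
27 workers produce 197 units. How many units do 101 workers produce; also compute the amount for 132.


Direct proportion: y/x = constant
k = 197/27 ≈ 7.2963
y at x=101: k × 101 = 197 × 101 / 27 = 19897/27 ≈ 736.93
y at x=132: k × 132 = 197 × 132 / 27 = 26004/27 ≈ 963.11
= 736.93 and 963.11

736.93 and 963.11


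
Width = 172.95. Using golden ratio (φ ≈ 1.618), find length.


φ = (1 + √5) / 2 ≈ 1.618
Length = width × φ = 172.95 × 1.618 = 279.8331
≈ 279.83

279.83


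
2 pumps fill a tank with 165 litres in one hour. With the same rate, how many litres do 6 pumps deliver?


Direct proportion: y/x = constant
k = 165/2 = 82.5000
y₂ = k × 6 = 165 × 6 / 2 = 990/2
= 495.00

495.00


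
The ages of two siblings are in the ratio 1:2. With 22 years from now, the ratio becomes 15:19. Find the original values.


Let A = 1k, B = 2k.
(1k + 22) / (2k + 22) = 15/19
Cross-multiply: 19(1k + 22) = 15(2k + 22)
19k + 418 = 30k + 330
19k - 30k = 330 - 418
-11k = -88
k = -88/-11 = 8
A = 1×8 = 8, B = 2×8 = 16
= A = 8, B = 16

A = 8, B = 16


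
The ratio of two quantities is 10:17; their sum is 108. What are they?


Let A = 10k, B = 17k.
10k + 17k = 108
27k = 108 → k = 108/27 = 4
A = 10×4 = 40, B = 17×4 = 68
= A = 40, B = 68

A = 40, B = 68


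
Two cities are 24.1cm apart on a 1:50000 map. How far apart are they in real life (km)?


Real distance = map distance × scale
= 24.1cm × 50000
= 1205000 cm = 12050.0 m
= 12.050 km

12.050 km


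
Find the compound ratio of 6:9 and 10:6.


Compound ratio = (6×10) : (9×6)
= 60:54
GCD = 6
= 10:9

10:9


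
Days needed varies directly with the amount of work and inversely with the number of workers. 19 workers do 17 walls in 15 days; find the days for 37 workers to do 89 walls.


Days ∝ work / workers, so d₂ = d₁ × (m₁/m₂) × (w₂/w₁)
Workers factor (inverse): 19/37 ≈ 0.5135
Work factor (direct): 89/17 ≈ 5.2353
d₂ = 15 × 19/37 × 89/17 = (15 × 19 × 89) / (37 × 17) = 25365/629
≈ 40.33 days

40.33 days


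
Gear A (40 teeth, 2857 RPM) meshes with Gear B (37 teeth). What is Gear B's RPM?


Gear ratio = 40:37 = 40:37
RPM_B = RPM_A × (teeth_A / teeth_B)
= 2857 × (40/37)
= 3088.6 RPM

3088.6 RPM


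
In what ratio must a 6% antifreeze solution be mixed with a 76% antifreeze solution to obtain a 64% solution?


Let x parts of 6% mix with y parts of 76%.
6x + 76y = 64(x + y)
6x + 76y = 64x + 64y
x(6 - 64) = y(64 - 76)
x/y = (76 - 64)/(64 - 6) = 12/58
Simplify: 6:29
= 6:29

6:29


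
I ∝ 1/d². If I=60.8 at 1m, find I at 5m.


I₁d₁² = I₂d₂²
I₂ = I₁ × (d₁/d₂)²
= 60.8 × (1/5)²
= 60.8 × 1/25
= 60.8/25
= 2.4320

2.4320


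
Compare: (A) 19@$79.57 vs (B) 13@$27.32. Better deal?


Deal A: $79.57/19 = $4.1879/unit
Deal B: $27.32/13 = $2.1015/unit
B is cheaper per unit
= Deal B

Deal B


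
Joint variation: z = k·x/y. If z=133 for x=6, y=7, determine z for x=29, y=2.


z = k·x/y
Solve for k using the known point: k = z·y/x = 133×7/6 = 931/6 ≈ 155.1667
Now evaluate at x=29, y=2:
z = k × 29 / 2 = (931 × 29) / (6 × 2) = 26999/12
≈ 2249.9167

2249.9167


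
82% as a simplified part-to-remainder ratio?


82% means 82 parts out of 100; remainder = 18
Part : remainder = 82:18
GCD = 2
= 41:9

41:9


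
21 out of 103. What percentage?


Percentage = (part / whole) × 100
= (21 / 103) × 100
≈ 20.39%

20.39%


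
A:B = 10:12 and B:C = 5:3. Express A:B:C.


Match B: multiply A:B by 5 → 50:60
Multiply B:C by 12 → 60:36
Combined: 50:60:36
GCD = 2
= 25:30:18

25:30:18


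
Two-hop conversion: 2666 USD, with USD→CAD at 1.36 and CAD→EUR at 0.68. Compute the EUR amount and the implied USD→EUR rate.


Step 1: 2666 USD × 1.36 = 3625.76 CAD
Step 2: 3625.76 CAD × 0.68 = 2465.52 EUR
Implied rate USD→EUR = 1.36 × 0.68 = 0.9248
= 2465.52 EUR; implied rate 0.9248 EUR/USD

2465.52 EUR; implied rate 0.9248 EUR/USD


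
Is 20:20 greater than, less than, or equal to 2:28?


20/20 = 1.0000
2/28 = 0.0714
1.0000 > 0.0714, so 20:20 is greater
= greater than

greater than


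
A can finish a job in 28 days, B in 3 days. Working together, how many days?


Rate of A = 1/28 per day
Rate of B = 1/3 per day
Combined rate = 1/28 + 1/3 = 31/84 ≈ 0.3690 per day
Days = 1 / combined rate = 84/31
≈ 2.71 days

2.71 days
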